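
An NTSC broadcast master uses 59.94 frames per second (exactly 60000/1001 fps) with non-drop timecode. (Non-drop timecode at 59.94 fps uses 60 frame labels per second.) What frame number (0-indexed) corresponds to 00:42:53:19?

Total seconds to the label: (0 × 3600 + 42 × 60 + 53) = 2573.
Frame index = 2573 × 60 + 19 = 154399.

frame 154399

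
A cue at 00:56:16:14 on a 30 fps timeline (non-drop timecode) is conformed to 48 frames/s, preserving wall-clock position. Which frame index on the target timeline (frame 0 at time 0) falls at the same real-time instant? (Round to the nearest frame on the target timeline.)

frame 162070

Source frame index: (0×3600 + 56×60 + 16) × 30 + 14 = 101294.
Real time: 101294 / (30) = 50647/15 s.
Target frame: (50647/15) × (48) = 810352/5 ≈ 162070.400 → 162070.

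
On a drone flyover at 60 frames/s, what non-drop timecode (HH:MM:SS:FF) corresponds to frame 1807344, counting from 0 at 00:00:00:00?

1807344 ÷ 60 = 30122 full seconds, remainder 24 frames.
30122 s = 8 h 22 min 2 s.
Timecode: 08:22:02:24.

08:22:02:24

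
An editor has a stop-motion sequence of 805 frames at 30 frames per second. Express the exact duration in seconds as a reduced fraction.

161/6 seconds

Running time = 805 ÷ (30) = 805 × 1/30 = 161/6 s.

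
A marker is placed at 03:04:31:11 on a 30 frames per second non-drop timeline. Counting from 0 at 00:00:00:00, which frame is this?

332141

Total seconds to the label: (3 × 3600 + 4 × 60 + 31) = 11071.
Frame index = 11071 × 30 + 11 = 332141.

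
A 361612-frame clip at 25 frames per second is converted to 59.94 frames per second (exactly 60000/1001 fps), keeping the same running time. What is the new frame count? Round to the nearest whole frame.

Frames at target rate = 361612 × (60000/1001) / (25) = 867868800/1001 ≈ 867001.798.
Nearest whole frame: 867002.

867002 frames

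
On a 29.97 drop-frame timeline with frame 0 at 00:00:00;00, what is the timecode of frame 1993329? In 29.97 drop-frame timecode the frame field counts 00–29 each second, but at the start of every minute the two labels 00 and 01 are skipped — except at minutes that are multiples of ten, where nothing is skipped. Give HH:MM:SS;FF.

Each 10-minute DF block holds 10 × 60 × 30 − 9 × 2 = 17982 frames. 1993329 ÷ 17982 → 110 full blocks, remainder 15309.
Within the partial block the first minute is 1800 frames and each further minute 1798, so 8 further minute boundaries passed. Total skipped labels = 18 × 110 + 2 × 8 = 1996.
Non-drop label index = 1993329 + 1996 = 1995325; at 30 labels/s that is 18:28:30:25, i.e. DF 18:28:30;25.

18:28:30;25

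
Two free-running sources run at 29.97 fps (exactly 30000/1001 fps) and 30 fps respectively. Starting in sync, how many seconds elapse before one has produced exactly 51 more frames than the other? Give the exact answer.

The gap grows by |30 − 30000/1001| = 30/1001 frames per second.
Time for a 51-frame gap: 51 ÷ (30/1001) = 1701.7 s.

1701.7 seconds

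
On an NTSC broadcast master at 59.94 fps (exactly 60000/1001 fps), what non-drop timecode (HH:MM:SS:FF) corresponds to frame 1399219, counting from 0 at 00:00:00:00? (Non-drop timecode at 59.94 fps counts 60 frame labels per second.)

06:28:40:19

1399219 ÷ 60 = 23320 full seconds, remainder 19 frames.
23320 s = 6 h 28 min 40 s.
Timecode: 06:28:40:19.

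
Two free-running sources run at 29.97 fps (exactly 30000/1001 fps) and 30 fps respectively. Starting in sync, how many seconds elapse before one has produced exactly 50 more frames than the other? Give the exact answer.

The gap grows by |30 − 30000/1001| = 30/1001 frames per second.
Time for a 50-frame gap: 50 ÷ (30/1001) = 5005/3 s.

5005/3 seconds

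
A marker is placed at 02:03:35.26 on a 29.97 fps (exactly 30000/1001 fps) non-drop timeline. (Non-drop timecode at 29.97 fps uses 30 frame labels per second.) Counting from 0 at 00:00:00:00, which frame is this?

Total seconds to the label: (2 × 3600 + 3 × 60 + 35) = 7415.
Frame index = 7415 × 30 + 26 = 222476.

222476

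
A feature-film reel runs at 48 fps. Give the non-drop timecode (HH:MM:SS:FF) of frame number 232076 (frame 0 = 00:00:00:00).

01:20:34:44

232076 ÷ 48 = 4834 full seconds, remainder 44 frames.
4834 s = 1 h 20 min 34 s.
Timecode: 01:20:34:44.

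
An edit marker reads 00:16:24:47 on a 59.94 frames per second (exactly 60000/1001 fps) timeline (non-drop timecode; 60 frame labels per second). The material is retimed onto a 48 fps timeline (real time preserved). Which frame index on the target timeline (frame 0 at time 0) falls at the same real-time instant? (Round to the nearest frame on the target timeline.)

Source frame index: (0×3600 + 16×60 + 24) × 60 + 47 = 59087.
Real time: 59087 / (60000/1001) = 59146087/60000 s.
Target frame: (59146087/60000) × (48) = 59146087/1250 ≈ 47316.870 → 47317.

frame 47317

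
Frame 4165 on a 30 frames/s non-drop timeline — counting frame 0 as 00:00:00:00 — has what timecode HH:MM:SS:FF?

00:02:18:25

4165 ÷ 30 = 138 full seconds, remainder 25 frames.
138 s = 0 h 2 min 18 s.
Timecode: 00:02:18:25.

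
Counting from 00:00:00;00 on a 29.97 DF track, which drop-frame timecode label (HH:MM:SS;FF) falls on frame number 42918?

Ten DF minutes hold 17982 frames, so frame 42918 lies in block 2 (frames 35964–53945) with 6954 frames into that block.
The block's first minute is 1800 frames and the rest 1798 each; 6954 frames reaches minute 3, so 2 × 18 + 3 × 2 = 42 labels have been skipped so far.
Adding those back, label number 42918 + 42 = 42960 at 30 labels/s is 1432 s + 0 f = 0 h 23 min 52 s frame 0, i.e. 00:23:52;00.

00:23:52;00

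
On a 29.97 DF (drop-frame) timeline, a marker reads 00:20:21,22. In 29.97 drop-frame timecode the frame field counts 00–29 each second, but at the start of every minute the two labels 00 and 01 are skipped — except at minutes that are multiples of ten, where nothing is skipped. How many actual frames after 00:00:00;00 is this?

36616

As if non-drop at 30 labels/s: (0 × 3600 + 20 × 60 + 21) × 30 + 22 = 36652.
Minute boundaries passed: 20; those not divisible by 10: 20 − 2 = 18; dropped labels = 2 × 18 = 36.
Actual frame index = 36652 − 36 = 36616.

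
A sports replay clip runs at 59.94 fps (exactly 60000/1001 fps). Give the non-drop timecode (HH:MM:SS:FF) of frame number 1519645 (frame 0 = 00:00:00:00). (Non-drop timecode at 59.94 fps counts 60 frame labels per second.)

1519645 ÷ 60 = 25327 full seconds, remainder 25 frames.
25327 s = 7 h 2 min 7 s.
Timecode: 07:02:07:25.

07:02:07:25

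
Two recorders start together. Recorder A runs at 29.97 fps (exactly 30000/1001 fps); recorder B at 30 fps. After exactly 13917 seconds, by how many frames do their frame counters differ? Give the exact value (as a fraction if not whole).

A emits 30000/1001 × 13917 = 417510000/1001 frames; B emits 30 × 13917 = 417510.
Difference = 417510/1001 frames (≈ 417.0929); B is ahead of A.

417510/1001 frames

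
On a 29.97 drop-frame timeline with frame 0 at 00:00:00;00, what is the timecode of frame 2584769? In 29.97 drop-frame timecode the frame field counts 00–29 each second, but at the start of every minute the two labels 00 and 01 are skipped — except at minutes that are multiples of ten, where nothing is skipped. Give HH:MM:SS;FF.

23:57:25;07

Ten DF minutes hold 17982 frames, so frame 2584769 lies in block 143 (frames 2571426–2589407) with 13343 frames into that block.
The block's first minute is 1800 frames and the rest 1798 each; 13343 frames reaches minute 7, so 143 × 18 + 7 × 2 = 2588 labels have been skipped so far.
Adding those back, label number 2584769 + 2588 = 2587357 at 30 labels/s is 86245 s + 7 f = 23 h 57 min 25 s frame 7, i.e. 23:57:25;07.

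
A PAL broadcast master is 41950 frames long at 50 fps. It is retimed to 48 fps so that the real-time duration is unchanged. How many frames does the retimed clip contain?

40272 frames

Target frames = source frames × (target rate / source rate) = 41950 × (48)/(50) = 41950 × 24/25 = 40272.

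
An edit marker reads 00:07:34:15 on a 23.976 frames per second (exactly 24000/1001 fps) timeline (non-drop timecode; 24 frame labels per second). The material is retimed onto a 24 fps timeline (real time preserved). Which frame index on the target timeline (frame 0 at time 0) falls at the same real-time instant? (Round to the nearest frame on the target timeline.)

frame 10922

Source frame index: (0×3600 + 7×60 + 34) × 24 + 15 = 10911.
Real time: 10911 / (24000/1001) = 3640637/8000 s.
Target frame: (3640637/8000) × (24) = 10921911/1000 ≈ 10921.911 → 10922.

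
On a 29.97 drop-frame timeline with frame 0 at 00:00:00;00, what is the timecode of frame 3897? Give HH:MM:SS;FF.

00:02:10;01

Each 10-minute DF block holds 10 × 60 × 30 − 9 × 2 = 17982 frames. 3897 ÷ 17982 → 0 full blocks, remainder 3897.
Within the partial block the first minute is 1800 frames and each further minute 1798, so 2 further minute boundaries passed. Total skipped labels = 18 × 0 + 2 × 2 = 4.
Non-drop label index = 3897 + 4 = 3901; at 30 labels/s that is 00:02:10:01, i.e. DF 00:02:10;01.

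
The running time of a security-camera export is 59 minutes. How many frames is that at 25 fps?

88500 frames

59 min = 3540 s.
Frames = 3540 × 25 = 88500.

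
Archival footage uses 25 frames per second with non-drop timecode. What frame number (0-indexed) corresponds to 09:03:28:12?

815212

Total seconds to the label: (9 × 3600 + 3 × 60 + 28) = 32608.
Frame index = 32608 × 25 + 12 = 815212.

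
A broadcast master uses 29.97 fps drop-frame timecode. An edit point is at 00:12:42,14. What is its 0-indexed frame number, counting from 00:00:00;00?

As if non-drop at 30 labels/s: (0 × 3600 + 12 × 60 + 42) × 30 + 14 = 22874.
Minute boundaries passed: 12; those not divisible by 10: 12 − 1 = 11; dropped labels = 2 × 11 = 22.
Actual frame index = 22874 − 22 = 22852.

22852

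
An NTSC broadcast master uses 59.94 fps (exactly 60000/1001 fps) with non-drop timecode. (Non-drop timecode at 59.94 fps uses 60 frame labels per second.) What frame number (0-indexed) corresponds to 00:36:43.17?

132197

Total seconds to the label: (0 × 3600 + 36 × 60 + 43) = 2203.
Frame index = 2203 × 60 + 17 = 132197.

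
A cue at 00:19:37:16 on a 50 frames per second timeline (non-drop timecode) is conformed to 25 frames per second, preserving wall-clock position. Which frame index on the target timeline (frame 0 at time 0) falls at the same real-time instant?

frame 29433

Source frame index: (0×3600 + 19×60 + 37) × 50 + 16 = 58866.
Real time: 58866 / (50) = 29433/25 s.
Target frame: (29433/25) × (25) = 29433.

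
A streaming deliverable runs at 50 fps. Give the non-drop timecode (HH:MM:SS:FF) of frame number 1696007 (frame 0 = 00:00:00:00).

09:25:20:07

1696007 ÷ 50 = 33920 full seconds, remainder 7 frames.
33920 s = 9 h 25 min 20 s.
Timecode: 09:25:20:07.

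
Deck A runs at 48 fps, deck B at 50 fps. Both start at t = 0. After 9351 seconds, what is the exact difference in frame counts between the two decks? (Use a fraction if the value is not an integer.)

18702 frames

A emits 48 × 9351 = 448848 frames; B emits 50 × 9351 = 467550.
Difference = 18702 frames; B is ahead of A.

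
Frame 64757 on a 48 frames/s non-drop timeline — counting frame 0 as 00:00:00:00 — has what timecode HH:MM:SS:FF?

00:22:29:05

64757 ÷ 48 = 1349 full seconds, remainder 5 frames.
1349 s = 0 h 22 min 29 s.
Timecode: 00:22:29:05.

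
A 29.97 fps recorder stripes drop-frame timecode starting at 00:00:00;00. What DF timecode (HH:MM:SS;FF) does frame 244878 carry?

02:16:10;24

Ten DF minutes hold 17982 frames, so frame 244878 lies in block 13 (frames 233766–251747) with 11112 frames into that block.
The block's first minute is 1800 frames and the rest 1798 each; 11112 frames reaches minute 6, so 13 × 18 + 6 × 2 = 246 labels have been skipped so far.
Adding those back, label number 244878 + 246 = 245124 at 30 labels/s is 8170 s + 24 f = 2 h 16 min 10 s frame 24, i.e. 02:16:10;24.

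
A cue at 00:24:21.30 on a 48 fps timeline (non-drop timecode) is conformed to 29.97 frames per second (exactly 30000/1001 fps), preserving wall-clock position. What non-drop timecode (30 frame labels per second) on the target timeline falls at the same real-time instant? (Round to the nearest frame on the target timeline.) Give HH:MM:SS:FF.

00:24:20:05

Source frame index: (0×3600 + 24×60 + 21) × 48 + 30 = 70158.
Real time: 70158 / (48) = 11693/8 s.
Target frame: (11693/8) × (30000/1001) = 3986250/91 ≈ 43804.945 → 43805.
At 30 labels/s: frame 43805 → 00:24:20:05.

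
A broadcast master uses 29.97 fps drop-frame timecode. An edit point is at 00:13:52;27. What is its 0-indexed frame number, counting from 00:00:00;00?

As if non-drop at 30 labels/s: (0 × 3600 + 13 × 60 + 52) × 30 + 27 = 24987.
Minute boundaries passed: 13; those not divisible by 10: 13 − 1 = 12; dropped labels = 2 × 12 = 24.
Actual frame index = 24987 − 24 = 24963.

24963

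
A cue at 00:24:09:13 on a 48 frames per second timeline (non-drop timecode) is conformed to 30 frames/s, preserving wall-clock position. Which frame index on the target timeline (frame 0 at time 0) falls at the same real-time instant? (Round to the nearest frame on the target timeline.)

frame 43478

Source frame index: (0×3600 + 24×60 + 9) × 48 + 13 = 69565.
Real time: 69565 / (48) = 69565/48 s.
Target frame: (69565/48) × (30) = 347825/8 ≈ 43478.125 → 43478.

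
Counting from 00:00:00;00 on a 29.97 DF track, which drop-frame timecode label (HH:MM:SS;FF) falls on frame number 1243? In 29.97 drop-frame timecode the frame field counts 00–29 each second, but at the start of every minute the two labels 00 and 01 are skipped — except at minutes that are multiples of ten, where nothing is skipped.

00:00:41;13

Ten DF minutes hold 17982 frames, so frame 1243 lies in block 0 (frames 0–17981) with 1243 frames into that block.
The block's first minute is 1800 frames and the rest 1798 each; 1243 frames reaches minute 0, so 0 × 18 + 0 × 2 = 0 labels have been skipped so far.
Adding those back, label number 1243 + 0 = 1243 at 30 labels/s is 41 s + 13 f = 0 h 0 min 41 s frame 13, i.e. 00:00:41;13.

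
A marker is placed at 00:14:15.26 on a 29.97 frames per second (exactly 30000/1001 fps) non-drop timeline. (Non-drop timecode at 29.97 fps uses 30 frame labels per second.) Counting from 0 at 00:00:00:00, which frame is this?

25676

Total seconds to the label: (0 × 3600 + 14 × 60 + 15) = 855.
Frame index = 855 × 30 + 26 = 25676.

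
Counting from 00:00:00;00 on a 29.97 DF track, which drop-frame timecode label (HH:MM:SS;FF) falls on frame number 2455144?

Each 10-minute DF block holds 10 × 60 × 30 − 9 × 2 = 17982 frames. 2455144 ÷ 17982 → 136 full blocks, remainder 9592.
Within the partial block the first minute is 1800 frames and each further minute 1798, so 5 further minute boundaries passed. Total skipped labels = 18 × 136 + 2 × 5 = 2458.
Non-drop label index = 2455144 + 2458 = 2457602; at 30 labels/s that is 22:45:20:02, i.e. DF 22:45:20;02.

22:45:20;02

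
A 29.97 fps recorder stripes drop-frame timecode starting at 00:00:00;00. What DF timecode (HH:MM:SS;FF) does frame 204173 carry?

01:53:32;17

Ten DF minutes hold 17982 frames, so frame 204173 lies in block 11 (frames 197802–215783) with 6371 frames into that block.
The block's first minute is 1800 frames and the rest 1798 each; 6371 frames reaches minute 3, so 11 × 18 + 3 × 2 = 204 labels have been skipped so far.
Adding those back, label number 204173 + 204 = 204377 at 30 labels/s is 6812 s + 17 f = 1 h 53 min 32 s frame 17, i.e. 01:53:32;17.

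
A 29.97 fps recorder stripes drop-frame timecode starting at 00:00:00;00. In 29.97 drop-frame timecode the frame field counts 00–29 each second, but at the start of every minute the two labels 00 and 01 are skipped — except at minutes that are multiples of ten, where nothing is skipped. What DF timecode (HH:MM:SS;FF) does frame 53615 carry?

00:29:48;29

Ten DF minutes hold 17982 frames, so frame 53615 lies in block 2 (frames 35964–53945) with 17651 frames into that block.
The block's first minute is 1800 frames and the rest 1798 each; 17651 frames reaches minute 9, so 2 × 18 + 9 × 2 = 54 labels have been skipped so far.
Adding those back, label number 53615 + 54 = 53669 at 30 labels/s is 1788 s + 29 f = 0 h 29 min 48 s frame 29, i.e. 00:29:48;29.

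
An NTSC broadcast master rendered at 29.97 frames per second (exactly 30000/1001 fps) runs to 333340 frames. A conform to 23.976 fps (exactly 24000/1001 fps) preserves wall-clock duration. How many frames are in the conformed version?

266672 frames

Target frames = source frames × (target rate / source rate) = 333340 × (24000/1001)/(30000/1001) = 333340 × 4/5 = 266672.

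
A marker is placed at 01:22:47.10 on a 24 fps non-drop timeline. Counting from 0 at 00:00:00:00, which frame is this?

119218

Total seconds to the label: (1 × 3600 + 22 × 60 + 47) = 4967.
Frame index = 4967 × 24 + 10 = 119218.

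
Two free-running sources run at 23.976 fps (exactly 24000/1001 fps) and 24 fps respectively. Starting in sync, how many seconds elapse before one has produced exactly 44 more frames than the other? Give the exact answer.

11011/6 seconds

The gap grows by |24 − 24000/1001| = 24/1001 frames per second.
Time for a 44-frame gap: 44 ÷ (24/1001) = 11011/6 s.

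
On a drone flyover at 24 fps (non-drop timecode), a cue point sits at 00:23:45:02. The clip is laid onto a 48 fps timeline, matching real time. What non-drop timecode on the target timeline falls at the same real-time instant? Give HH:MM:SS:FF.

Source frame index: (0×3600 + 23×60 + 45) × 24 + 2 = 34202.
Real time: 34202 / (24) = 17101/12 s.
Target frame: (17101/12) × (48) = 68404.
At 48 labels/s: frame 68404 → 00:23:45:04.

00:23:45:04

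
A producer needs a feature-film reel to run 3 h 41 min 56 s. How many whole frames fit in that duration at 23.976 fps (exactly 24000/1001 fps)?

319264 frames

3 h 41 min 56 s = 13316 s.
Frames = 13316 × 24000/1001 = 319584000/1001 ≈ 319264.7353.
Complete frames: 319264.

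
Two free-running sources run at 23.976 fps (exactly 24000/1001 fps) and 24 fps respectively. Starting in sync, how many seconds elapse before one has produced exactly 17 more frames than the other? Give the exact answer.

17017/24 seconds

The gap grows by |24 − 24000/1001| = 24/1001 frames per second.
Time for a 17-frame gap: 17 ÷ (24/1001) = 17017/24 s.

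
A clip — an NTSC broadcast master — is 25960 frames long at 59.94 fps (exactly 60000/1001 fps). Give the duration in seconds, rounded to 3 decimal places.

Running time = 25960 × 1001/60000 = 649649/1500 s ≈ 433.099 s.

433.099 seconds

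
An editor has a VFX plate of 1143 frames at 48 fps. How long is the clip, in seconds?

23.8125 seconds

Running time = 1143 / (48) = 23.8125 s.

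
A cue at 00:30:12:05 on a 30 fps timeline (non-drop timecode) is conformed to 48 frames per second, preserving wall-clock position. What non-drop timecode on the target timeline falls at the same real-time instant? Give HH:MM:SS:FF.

00:30:12:08

Source frame index: (0×3600 + 30×60 + 12) × 30 + 5 = 54365.
Real time: 54365 / (30) = 10873/6 s.
Target frame: (10873/6) × (48) = 86984.
At 48 labels/s: frame 86984 → 00:30:12:08.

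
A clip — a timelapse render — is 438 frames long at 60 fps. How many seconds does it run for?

Running time = 438 / (60) = 7.3 s.

7.3 seconds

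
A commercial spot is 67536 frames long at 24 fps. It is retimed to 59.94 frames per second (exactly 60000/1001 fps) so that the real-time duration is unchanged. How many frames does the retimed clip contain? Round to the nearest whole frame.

168671 frames

Frames at target rate = 67536 × (60000/1001) / (24) = 24120000/143 ≈ 168671.329.
Nearest whole frame: 168671.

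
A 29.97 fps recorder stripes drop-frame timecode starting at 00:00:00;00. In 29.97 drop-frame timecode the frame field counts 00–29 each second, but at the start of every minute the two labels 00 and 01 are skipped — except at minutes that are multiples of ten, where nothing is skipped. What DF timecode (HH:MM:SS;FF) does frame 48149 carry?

00:26:46;17

Each 10-minute DF block holds 10 × 60 × 30 − 9 × 2 = 17982 frames. 48149 ÷ 17982 → 2 full blocks, remainder 12185.
Within the partial block the first minute is 1800 frames and each further minute 1798, so 6 further minute boundaries passed. Total skipped labels = 18 × 2 + 2 × 6 = 48.
Non-drop label index = 48149 + 48 = 48197; at 30 labels/s that is 00:26:46:17, i.e. DF 00:26:46;17.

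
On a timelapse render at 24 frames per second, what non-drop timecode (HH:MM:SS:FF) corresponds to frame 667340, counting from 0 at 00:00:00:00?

07:43:25:20

667340 ÷ 24 = 27805 full seconds, remainder 20 frames.
27805 s = 7 h 43 min 25 s.
Timecode: 07:43:25:20.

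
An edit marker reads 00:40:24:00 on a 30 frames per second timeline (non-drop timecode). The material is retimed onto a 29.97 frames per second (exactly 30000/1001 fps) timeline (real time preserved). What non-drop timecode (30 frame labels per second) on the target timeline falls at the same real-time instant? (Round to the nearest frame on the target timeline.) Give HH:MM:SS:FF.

00:40:21:17

Source frame index: (0×3600 + 40×60 + 24) × 30 + 0 = 72720.
Real time: 72720 / (30) = 2424 s.
Target frame: (2424) × (30000/1001) = 72720000/1001 ≈ 72647.353 → 72647.
At 30 labels/s: frame 72647 → 00:40:21:17.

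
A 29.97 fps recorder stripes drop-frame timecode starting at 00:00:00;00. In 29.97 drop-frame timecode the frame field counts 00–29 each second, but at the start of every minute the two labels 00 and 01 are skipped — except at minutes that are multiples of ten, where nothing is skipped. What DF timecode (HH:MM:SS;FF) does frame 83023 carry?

00:46:10;07

Ten DF minutes hold 17982 frames, so frame 83023 lies in block 4 (frames 71928–89909) with 11095 frames into that block.
The block's first minute is 1800 frames and the rest 1798 each; 11095 frames reaches minute 6, so 4 × 18 + 6 × 2 = 84 labels have been skipped so far.
Adding those back, label number 83023 + 84 = 83107 at 30 labels/s is 2770 s + 7 f = 0 h 46 min 10 s frame 7, i.e. 00:46:10;07.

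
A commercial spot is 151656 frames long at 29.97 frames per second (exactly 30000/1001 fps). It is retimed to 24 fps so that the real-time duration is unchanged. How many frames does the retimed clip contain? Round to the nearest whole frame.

Frames at target rate = 151656 × (24) / (30000/1001) = 75903828/625 ≈ 121446.125.
Nearest whole frame: 121446.

121446 frames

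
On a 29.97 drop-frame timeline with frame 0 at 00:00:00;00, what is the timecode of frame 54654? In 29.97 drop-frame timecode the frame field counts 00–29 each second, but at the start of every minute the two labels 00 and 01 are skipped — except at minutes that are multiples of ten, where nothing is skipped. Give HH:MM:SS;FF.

Ten DF minutes hold 17982 frames, so frame 54654 lies in block 3 (frames 53946–71927) with 708 frames into that block.
The block's first minute is 1800 frames and the rest 1798 each; 708 frames reaches minute 0, so 3 × 18 + 0 × 2 = 54 labels have been skipped so far.
Adding those back, label number 54654 + 54 = 54708 at 30 labels/s is 1823 s + 18 f = 0 h 30 min 23 s frame 18, i.e. 00:30:23;18.

00:30:23;18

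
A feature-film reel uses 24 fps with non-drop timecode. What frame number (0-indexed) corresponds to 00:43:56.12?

frame 63276

Total seconds to the label: (0 × 3600 + 43 × 60 + 56) = 2636.
Frame index = 2636 × 24 + 12 = 63276.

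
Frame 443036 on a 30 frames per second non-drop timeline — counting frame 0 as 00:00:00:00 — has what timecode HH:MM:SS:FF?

04:06:07:26

443036 ÷ 30 = 14767 full seconds, remainder 26 frames.
14767 s = 4 h 6 min 7 s.
Timecode: 04:06:07:26.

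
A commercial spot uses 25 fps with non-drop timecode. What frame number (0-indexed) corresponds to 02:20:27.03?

Total seconds to the label: (2 × 3600 + 20 × 60 + 27) = 8427.
Frame index = 8427 × 25 + 3 = 210678.

frame 210678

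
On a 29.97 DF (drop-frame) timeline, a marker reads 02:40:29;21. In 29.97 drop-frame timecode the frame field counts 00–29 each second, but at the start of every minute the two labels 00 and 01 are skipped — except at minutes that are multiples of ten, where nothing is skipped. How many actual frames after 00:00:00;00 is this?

288603

Complete 10-minute blocks: 16, each 17982 frames → 287712.
Remaining 0 whole minutes in the current block: 0 frames.
Within the current minute: 29 × 30 + 21 = 891. Total = 287712 + 0 + 891 = 288603.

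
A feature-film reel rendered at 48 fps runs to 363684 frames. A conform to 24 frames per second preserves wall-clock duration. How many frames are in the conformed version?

181842 frames

Target frames = source frames × (target rate / source rate) = 363684 × (24)/(48) = 363684 × 1/2 = 181842.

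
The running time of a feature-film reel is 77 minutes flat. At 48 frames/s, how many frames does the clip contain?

77 min = 4620 s.
Frames = 4620 × 48 = 221760.

221760 frames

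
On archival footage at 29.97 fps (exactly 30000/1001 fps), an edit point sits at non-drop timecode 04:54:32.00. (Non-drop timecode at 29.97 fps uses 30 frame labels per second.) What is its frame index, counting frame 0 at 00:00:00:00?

frame 530160

Total seconds to the label: (4 × 3600 + 54 × 60 + 32) = 17672.
Frame index = 17672 × 30 + 0 = 530160.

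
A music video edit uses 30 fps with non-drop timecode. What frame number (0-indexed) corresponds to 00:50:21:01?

90631

Total seconds to the label: (0 × 3600 + 50 × 60 + 21) = 3021.
Frame index = 3021 × 30 + 1 = 90631.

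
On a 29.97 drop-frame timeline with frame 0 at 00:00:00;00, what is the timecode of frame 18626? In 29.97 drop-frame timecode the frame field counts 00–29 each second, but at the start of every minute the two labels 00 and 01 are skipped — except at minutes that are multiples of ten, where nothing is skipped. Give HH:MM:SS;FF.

00:10:21;14

Ten DF minutes hold 17982 frames, so frame 18626 lies in block 1 (frames 17982–35963) with 644 frames into that block.
The block's first minute is 1800 frames and the rest 1798 each; 644 frames reaches minute 0, so 1 × 18 + 0 × 2 = 18 labels have been skipped so far.
Adding those back, label number 18626 + 18 = 18644 at 30 labels/s is 621 s + 14 f = 0 h 10 min 21 s frame 14, i.e. 00:10:21;14.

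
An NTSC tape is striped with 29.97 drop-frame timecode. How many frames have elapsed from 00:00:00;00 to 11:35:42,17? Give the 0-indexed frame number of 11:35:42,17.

1251025

Complete 10-minute blocks: 69, each 17982 frames → 1240758.
Remaining 5 whole minutes in the current block: 1800 + 4 × 1798 = 8992 frames.
Within the current minute: 42 × 30 + 17 − 2 = 1275 (labels ;00/;01 skipped at this minute). Total = 1240758 + 8992 + 1275 = 1251025.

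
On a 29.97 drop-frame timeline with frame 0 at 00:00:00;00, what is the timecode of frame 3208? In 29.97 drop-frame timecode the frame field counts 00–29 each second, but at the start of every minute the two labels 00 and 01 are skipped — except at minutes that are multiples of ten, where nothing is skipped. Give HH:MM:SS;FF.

00:01:47;00

Ten DF minutes hold 17982 frames, so frame 3208 lies in block 0 (frames 0–17981) with 3208 frames into that block.
The block's first minute is 1800 frames and the rest 1798 each; 3208 frames reaches minute 1, so 0 × 18 + 1 × 2 = 2 labels have been skipped so far.
Adding those back, label number 3208 + 2 = 3210 at 30 labels/s is 107 s + 0 f = 0 h 1 min 47 s frame 0, i.e. 00:01:47;00.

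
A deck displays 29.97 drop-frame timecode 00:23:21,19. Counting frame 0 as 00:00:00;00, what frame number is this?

As if non-drop at 30 labels/s: (0 × 3600 + 23 × 60 + 21) × 30 + 19 = 42049.
Minute boundaries passed: 23; those not divisible by 10: 23 − 2 = 21; dropped labels = 2 × 21 = 42.
Actual frame index = 42049 − 42 = 42007.

42007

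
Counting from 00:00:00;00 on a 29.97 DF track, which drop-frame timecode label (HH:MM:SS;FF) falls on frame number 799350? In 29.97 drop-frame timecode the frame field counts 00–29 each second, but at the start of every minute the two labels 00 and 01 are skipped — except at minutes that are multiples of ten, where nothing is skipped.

07:24:31;20

Ten DF minutes hold 17982 frames, so frame 799350 lies in block 44 (frames 791208–809189) with 8142 frames into that block.
The block's first minute is 1800 frames and the rest 1798 each; 8142 frames reaches minute 4, so 44 × 18 + 4 × 2 = 800 labels have been skipped so far.
Adding those back, label number 799350 + 800 = 800150 at 30 labels/s is 26671 s + 20 f = 7 h 24 min 31 s frame 20, i.e. 07:24:31;20.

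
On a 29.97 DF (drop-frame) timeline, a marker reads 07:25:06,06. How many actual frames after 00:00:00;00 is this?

As if non-drop at 30 labels/s: (7 × 3600 + 25 × 60 + 6) × 30 + 6 = 801186.
Minute boundaries passed: 445; those not divisible by 10: 445 − 44 = 401; dropped labels = 2 × 401 = 802.
Actual frame index = 801186 − 802 = 800384.

800384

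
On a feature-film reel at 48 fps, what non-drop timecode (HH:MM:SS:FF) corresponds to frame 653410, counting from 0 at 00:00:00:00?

03:46:52:34

653410 ÷ 48 = 13612 full seconds, remainder 34 frames.
13612 s = 3 h 46 min 52 s.
Timecode: 03:46:52:34.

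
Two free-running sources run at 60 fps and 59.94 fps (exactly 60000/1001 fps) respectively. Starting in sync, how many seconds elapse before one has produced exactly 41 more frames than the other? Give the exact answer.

41041/60 seconds

The gap grows by |60000/1001 − 60| = 60/1001 frames per second.
Time for a 41-frame gap: 41 ÷ (60/1001) = 41041/60 s.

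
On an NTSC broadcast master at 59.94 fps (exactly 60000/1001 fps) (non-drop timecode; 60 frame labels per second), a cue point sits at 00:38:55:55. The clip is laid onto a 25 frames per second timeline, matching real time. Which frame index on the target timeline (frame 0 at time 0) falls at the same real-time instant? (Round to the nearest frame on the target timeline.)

Source frame index: (0×3600 + 38×60 + 55) × 60 + 55 = 140155.
Real time: 140155 / (60000/1001) = 28059031/12000 s.
Target frame: (28059031/12000) × (25) = 28059031/480 ≈ 58456.315 → 58456.

frame 58456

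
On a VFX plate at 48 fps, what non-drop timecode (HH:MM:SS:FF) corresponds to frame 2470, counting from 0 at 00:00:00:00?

2470 ÷ 48 = 51 full seconds, remainder 22 frames.
51 s = 0 h 0 min 51 s.
Timecode: 00:00:51:22.

00:00:51:22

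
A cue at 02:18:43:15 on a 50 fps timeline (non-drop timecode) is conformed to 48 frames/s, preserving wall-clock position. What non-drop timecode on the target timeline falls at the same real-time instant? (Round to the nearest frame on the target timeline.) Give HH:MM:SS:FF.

02:18:43:14

Source frame index: (2×3600 + 18×60 + 43) × 50 + 15 = 416165.
Real time: 416165 / (50) = 83233/10 s.
Target frame: (83233/10) × (48) = 1997592/5 ≈ 399518.400 → 399518.
At 48 labels/s: frame 399518 → 02:18:43:14.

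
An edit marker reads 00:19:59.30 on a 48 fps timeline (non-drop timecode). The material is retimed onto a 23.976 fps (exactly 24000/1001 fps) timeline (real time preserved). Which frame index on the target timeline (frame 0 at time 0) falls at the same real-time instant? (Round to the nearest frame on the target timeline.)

frame 28762

Source frame index: (0×3600 + 19×60 + 59) × 48 + 30 = 57582.
Real time: 57582 / (48) = 9597/8 s.
Target frame: (9597/8) × (24000/1001) = 4113000/143 ≈ 28762.238 → 28762.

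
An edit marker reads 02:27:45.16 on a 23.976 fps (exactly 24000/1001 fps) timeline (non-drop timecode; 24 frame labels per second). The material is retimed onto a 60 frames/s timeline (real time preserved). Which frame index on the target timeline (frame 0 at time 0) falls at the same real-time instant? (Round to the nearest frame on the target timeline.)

frame 532472

Source frame index: (2×3600 + 27×60 + 45) × 24 + 16 = 212776.
Real time: 212776 / (24000/1001) = 26623597/3000 s.
Target frame: (26623597/3000) × (60) = 26623597/50 ≈ 532471.940 → 532472.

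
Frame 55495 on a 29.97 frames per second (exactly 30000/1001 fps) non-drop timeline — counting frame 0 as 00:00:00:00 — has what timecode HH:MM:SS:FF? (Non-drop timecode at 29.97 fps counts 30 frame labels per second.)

55495 ÷ 30 = 1849 full seconds, remainder 25 frames.
1849 s = 0 h 30 min 49 s.
Timecode: 00:30:49:25.

00:30:49:25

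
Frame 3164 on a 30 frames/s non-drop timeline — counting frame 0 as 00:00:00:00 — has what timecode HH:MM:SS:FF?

3164 ÷ 30 = 105 full seconds, remainder 14 frames.
105 s = 0 h 1 min 45 s.
Timecode: 00:01:45:14.

00:01:45:14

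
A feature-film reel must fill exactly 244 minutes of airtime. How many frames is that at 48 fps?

702720 frames

244 min = 14640 s.
Frames = 14640 × 48 = 702720.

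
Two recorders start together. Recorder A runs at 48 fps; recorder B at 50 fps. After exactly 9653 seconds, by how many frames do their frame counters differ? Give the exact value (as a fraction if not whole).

A emits 48 × 9653 = 463344 frames; B emits 50 × 9653 = 482650.
Difference = 19306 frames; B is ahead of A.

19306 frames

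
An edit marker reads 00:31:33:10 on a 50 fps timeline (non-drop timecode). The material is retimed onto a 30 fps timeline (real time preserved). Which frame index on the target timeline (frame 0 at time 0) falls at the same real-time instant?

Source frame index: (0×3600 + 31×60 + 33) × 50 + 10 = 94660.
Real time: 94660 / (50) = 9466/5 s.
Target frame: (9466/5) × (30) = 56796.

frame 56796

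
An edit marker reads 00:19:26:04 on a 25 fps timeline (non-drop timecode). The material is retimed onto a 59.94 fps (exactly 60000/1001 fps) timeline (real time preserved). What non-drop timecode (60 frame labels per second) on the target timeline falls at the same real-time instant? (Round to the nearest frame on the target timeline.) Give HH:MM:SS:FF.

Source frame index: (0×3600 + 19×60 + 26) × 25 + 4 = 29154.
Real time: 29154 / (25) = 29154/25 s.
Target frame: (29154/25) × (60000/1001) = 69969600/1001 ≈ 69899.700 → 69900.
At 60 labels/s: frame 69900 → 00:19:25:00.

00:19:25:00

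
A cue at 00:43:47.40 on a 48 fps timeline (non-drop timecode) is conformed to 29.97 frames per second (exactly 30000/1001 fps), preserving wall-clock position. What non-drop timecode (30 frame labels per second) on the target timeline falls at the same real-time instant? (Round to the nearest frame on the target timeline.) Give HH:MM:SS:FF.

00:43:45:06

Source frame index: (0×3600 + 43×60 + 47) × 48 + 40 = 126136.
Real time: 126136 / (48) = 15767/6 s.
Target frame: (15767/6) × (30000/1001) = 78835000/1001 ≈ 78756.244 → 78756.
At 30 labels/s: frame 78756 → 00:43:45:06.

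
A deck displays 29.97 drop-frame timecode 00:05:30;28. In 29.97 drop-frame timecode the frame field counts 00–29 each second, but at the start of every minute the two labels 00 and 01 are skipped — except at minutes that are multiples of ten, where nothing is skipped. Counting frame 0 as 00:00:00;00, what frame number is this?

Complete 10-minute blocks: 0, each 17982 frames → 0.
Remaining 5 whole minutes in the current block: 1800 + 4 × 1798 = 8992 frames.
Within the current minute: 30 × 30 + 28 − 2 = 926 (labels ;00/;01 skipped at this minute). Total = 0 + 8992 + 926 = 9918.

9918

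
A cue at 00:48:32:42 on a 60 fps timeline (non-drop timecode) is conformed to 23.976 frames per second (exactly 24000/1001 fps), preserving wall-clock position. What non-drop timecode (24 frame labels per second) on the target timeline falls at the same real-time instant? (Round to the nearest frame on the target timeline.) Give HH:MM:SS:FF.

Source frame index: (0×3600 + 48×60 + 32) × 60 + 42 = 174762.
Real time: 174762 / (60) = 29127/10 s.
Target frame: (29127/10) × (24000/1001) = 9986400/143 ≈ 69834.965 → 69835.
At 24 labels/s: frame 69835 → 00:48:29:19.

00:48:29:19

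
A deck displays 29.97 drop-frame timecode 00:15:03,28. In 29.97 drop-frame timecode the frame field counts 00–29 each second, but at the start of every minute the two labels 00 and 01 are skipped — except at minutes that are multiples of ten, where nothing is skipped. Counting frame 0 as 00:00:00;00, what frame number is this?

Complete 10-minute blocks: 1, each 17982 frames → 17982.
Remaining 5 whole minutes in the current block: 1800 + 4 × 1798 = 8992 frames.
Within the current minute: 3 × 30 + 28 − 2 = 116 (labels ;00/;01 skipped at this minute). Total = 17982 + 8992 + 116 = 27090.

27090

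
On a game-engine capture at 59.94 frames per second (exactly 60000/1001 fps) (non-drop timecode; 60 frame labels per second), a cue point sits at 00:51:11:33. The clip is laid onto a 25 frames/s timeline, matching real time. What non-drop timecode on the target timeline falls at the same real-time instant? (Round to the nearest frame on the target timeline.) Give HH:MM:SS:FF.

Source frame index: (0×3600 + 51×60 + 11) × 60 + 33 = 184293.
Real time: 184293 / (60000/1001) = 61492431/20000 s.
Target frame: (61492431/20000) × (25) = 61492431/800 ≈ 76865.539 → 76866.
At 25 labels/s: frame 76866 → 00:51:14:16.

00:51:14:16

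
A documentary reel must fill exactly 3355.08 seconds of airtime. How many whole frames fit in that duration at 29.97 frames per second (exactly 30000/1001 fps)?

100551 frames

Frames = 3355.08 × 30000/1001 = 100652400/1001 ≈ 100551.8482.
Complete frames: 100551.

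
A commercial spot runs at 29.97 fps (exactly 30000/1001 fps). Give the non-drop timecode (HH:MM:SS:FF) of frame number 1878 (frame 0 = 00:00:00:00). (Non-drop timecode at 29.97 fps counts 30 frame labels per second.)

00:01:02:18

1878 ÷ 30 = 62 full seconds, remainder 18 frames.
62 s = 0 h 1 min 2 s.
Timecode: 00:01:02:18.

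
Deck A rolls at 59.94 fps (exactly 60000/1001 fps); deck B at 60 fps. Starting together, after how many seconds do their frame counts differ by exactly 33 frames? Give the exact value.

550.55 seconds

The gap grows by |60 − 60000/1001| = 60/1001 frames per second.
Time for a 33-frame gap: 33 ÷ (60/1001) = 550.55 s.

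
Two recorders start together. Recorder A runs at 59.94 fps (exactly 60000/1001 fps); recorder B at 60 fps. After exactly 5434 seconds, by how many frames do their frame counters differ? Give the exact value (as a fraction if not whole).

A emits 60000/1001 × 5434 = 2280000/7 frames; B emits 60 × 5434 = 326040.
Difference = 2280/7 frames (≈ 325.7143); B is ahead of A.

2280/7 frames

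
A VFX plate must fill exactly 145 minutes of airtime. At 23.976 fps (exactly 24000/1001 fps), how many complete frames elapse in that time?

145 min = 8700 s.
Frames = 8700 × 24000/1001 = 208800000/1001 ≈ 208591.4086.
Complete frames: 208591.

208591 frames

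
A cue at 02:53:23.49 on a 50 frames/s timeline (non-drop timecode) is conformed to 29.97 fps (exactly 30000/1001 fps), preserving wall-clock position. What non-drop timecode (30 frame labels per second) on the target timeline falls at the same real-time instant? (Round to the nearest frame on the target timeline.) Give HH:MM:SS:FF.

02:53:13:18

Source frame index: (2×3600 + 53×60 + 23) × 50 + 49 = 520199.
Real time: 520199 / (50) = 520199/50 s.
Target frame: (520199/50) × (30000/1001) = 312119400/1001 ≈ 311807.592 → 311808.
At 30 labels/s: frame 311808 → 02:53:13:18.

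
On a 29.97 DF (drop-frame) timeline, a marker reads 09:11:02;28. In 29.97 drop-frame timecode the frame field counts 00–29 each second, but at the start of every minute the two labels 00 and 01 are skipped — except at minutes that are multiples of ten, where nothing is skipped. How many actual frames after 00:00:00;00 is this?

990896

Complete 10-minute blocks: 55, each 17982 frames → 989010.
Remaining 1 whole minute in the current block: 1800 + 0 × 1798 = 1800 frames.
Within the current minute: 2 × 30 + 28 − 2 = 86 (labels ;00/;01 skipped at this minute). Total = 989010 + 1800 + 86 = 990896.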